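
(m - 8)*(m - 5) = m^2 - 13*m + 40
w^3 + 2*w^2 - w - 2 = (w - 1)*(w + 1)*(w + 2)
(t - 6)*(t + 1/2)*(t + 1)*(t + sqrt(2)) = t^4 - 9*t^3/2 + sqrt(2)*t^3 - 17*t^2/2 - 9*sqrt(2)*t^2/2 - 17*sqrt(2)*t/2 - 3*t - 3*sqrt(2)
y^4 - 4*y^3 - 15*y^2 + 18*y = y*(y - 6)*(y - 1)*(y + 3)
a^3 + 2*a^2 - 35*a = a*(a - 5)*(a + 7)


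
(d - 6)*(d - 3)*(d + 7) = d^3 - 2*d^2 - 45*d + 126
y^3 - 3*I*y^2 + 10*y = y*(y - 5*I)*(y + 2*I)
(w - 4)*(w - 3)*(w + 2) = w^3 - 5*w^2 - 2*w + 24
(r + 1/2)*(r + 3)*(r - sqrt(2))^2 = r^4 - 2*sqrt(2)*r^3 + 7*r^3/2 - 7*sqrt(2)*r^2 + 7*r^2/2 - 3*sqrt(2)*r + 7*r + 3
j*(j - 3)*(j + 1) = j^3 - 2*j^2 - 3*j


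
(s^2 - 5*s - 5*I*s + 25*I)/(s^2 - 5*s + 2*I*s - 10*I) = (s - 5*I)/(s + 2*I)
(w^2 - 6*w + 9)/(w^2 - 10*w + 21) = (w - 3)/(w - 7)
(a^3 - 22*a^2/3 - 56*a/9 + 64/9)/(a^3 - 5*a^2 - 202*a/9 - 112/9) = (9*a^2 + 6*a - 8)/(9*a^2 + 27*a + 14)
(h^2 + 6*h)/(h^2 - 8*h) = (h + 6)/(h - 8)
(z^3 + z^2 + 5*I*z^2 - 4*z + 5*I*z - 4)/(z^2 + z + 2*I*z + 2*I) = (z^2 + 5*I*z - 4)/(z + 2*I)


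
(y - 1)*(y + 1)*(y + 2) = y^3 + 2*y^2 - y - 2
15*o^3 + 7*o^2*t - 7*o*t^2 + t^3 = (-5*o + t)*(-3*o + t)*(o + t)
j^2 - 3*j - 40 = (j - 8)*(j + 5)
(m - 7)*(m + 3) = m^2 - 4*m - 21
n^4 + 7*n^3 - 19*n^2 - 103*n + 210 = (n - 3)*(n - 2)*(n + 5)*(n + 7)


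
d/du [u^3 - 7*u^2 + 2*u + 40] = 3*u^2 - 14*u + 2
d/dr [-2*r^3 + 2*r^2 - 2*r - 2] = -6*r^2 + 4*r - 2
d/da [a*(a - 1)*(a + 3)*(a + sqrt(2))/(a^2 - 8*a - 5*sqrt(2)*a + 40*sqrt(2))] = 2*(a^5 - 11*a^4 - 7*sqrt(2)*a^4 - 26*a^3 + 62*sqrt(2)*a^3 + 122*a^2 + 121*sqrt(2)*a^2 - 120*sqrt(2)*a + 160*a - 120)/(a^4 - 16*a^3 - 10*sqrt(2)*a^3 + 114*a^2 + 160*sqrt(2)*a^2 - 640*sqrt(2)*a - 800*a + 3200)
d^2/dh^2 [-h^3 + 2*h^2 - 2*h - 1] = 4 - 6*h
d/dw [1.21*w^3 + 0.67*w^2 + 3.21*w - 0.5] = 3.63*w^2 + 1.34*w + 3.21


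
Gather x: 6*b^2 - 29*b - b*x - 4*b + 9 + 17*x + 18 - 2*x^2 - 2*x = 6*b^2 - 33*b - 2*x^2 + x*(15 - b) + 27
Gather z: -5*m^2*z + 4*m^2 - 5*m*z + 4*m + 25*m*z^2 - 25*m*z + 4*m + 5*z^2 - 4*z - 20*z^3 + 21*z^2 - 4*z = 4*m^2 + 8*m - 20*z^3 + z^2*(25*m + 26) + z*(-5*m^2 - 30*m - 8)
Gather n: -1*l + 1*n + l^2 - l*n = l^2 - l + n*(1 - l)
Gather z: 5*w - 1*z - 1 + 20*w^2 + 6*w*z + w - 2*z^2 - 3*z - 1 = 20*w^2 + 6*w - 2*z^2 + z*(6*w - 4) - 2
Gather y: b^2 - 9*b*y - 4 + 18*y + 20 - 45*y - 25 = b^2 + y*(-9*b - 27) - 9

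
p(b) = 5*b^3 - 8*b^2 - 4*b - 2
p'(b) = 15*b^2 - 16*b - 4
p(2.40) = 11.44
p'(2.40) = 44.00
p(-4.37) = -554.56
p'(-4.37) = 352.37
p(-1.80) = -49.88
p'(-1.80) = 73.40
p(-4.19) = -493.49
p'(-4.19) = 326.38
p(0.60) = -6.20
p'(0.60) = -8.20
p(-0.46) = -2.34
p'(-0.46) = 6.53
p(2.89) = 40.31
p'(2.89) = 75.04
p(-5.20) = -900.56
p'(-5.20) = 484.80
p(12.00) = 7438.00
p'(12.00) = 1964.00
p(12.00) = 7438.00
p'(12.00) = 1964.00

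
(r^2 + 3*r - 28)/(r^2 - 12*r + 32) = (r + 7)/(r - 8)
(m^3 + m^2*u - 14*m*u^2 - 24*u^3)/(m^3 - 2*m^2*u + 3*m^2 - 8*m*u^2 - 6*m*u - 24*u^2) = (m + 3*u)/(m + 3)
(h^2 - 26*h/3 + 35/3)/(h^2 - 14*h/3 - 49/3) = (3*h - 5)/(3*h + 7)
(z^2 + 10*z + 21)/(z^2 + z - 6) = (z + 7)/(z - 2)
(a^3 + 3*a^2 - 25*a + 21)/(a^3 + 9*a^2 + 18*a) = (a^3 + 3*a^2 - 25*a + 21)/(a*(a^2 + 9*a + 18))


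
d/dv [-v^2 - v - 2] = -2*v - 1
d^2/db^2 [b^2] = 2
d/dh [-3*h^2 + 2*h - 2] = 2 - 6*h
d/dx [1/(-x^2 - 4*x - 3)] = 2*(x + 2)/(x^2 + 4*x + 3)^2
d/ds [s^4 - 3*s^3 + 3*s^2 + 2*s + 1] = 4*s^3 - 9*s^2 + 6*s + 2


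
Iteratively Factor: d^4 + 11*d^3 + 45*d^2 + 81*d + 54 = (d + 3)*(d^3 + 8*d^2 + 21*d + 18) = (d + 2)*(d + 3)*(d^2 + 6*d + 9) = (d + 2)*(d + 3)^2*(d + 3)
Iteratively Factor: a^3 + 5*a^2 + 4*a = (a + 4)*(a^2 + a) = a*(a + 4)*(a + 1)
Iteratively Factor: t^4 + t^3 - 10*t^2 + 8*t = (t - 2)*(t^3 + 3*t^2 - 4*t) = (t - 2)*(t - 1)*(t^2 + 4*t) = (t - 2)*(t - 1)*(t + 4)*(t)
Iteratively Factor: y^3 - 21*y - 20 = (y - 5)*(y^2 + 5*y + 4) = (y - 5)*(y + 1)*(y + 4)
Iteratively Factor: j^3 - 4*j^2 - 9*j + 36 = (j + 3)*(j^2 - 7*j + 12) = (j - 3)*(j + 3)*(j - 4)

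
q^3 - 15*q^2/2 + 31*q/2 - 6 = (q - 4)*(q - 3)*(q - 1/2)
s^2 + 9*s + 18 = (s + 3)*(s + 6)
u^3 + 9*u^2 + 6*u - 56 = (u - 2)*(u + 4)*(u + 7)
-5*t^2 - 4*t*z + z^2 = (-5*t + z)*(t + z)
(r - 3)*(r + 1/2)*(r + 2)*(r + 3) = r^4 + 5*r^3/2 - 8*r^2 - 45*r/2 - 9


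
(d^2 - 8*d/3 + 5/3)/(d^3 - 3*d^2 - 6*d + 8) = (d - 5/3)/(d^2 - 2*d - 8)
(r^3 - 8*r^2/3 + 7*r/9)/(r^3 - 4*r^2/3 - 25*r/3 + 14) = r*(3*r - 1)/(3*(r^2 + r - 6))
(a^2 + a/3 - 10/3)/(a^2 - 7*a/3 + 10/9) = 3*(a + 2)/(3*a - 2)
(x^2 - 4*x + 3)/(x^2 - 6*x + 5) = (x - 3)/(x - 5)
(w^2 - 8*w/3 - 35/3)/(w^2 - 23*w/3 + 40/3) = (3*w + 7)/(3*w - 8)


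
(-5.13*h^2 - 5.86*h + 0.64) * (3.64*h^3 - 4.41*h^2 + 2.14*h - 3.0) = -18.6732*h^5 + 1.2929*h^4 + 17.194*h^3 + 0.0271999999999988*h^2 + 18.9496*h - 1.92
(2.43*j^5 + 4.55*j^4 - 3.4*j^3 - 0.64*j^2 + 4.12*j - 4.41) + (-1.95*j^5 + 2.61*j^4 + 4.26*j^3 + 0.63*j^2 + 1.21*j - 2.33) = 0.48*j^5 + 7.16*j^4 + 0.86*j^3 - 0.01*j^2 + 5.33*j - 6.74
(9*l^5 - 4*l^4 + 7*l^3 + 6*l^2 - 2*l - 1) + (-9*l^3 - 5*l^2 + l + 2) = 9*l^5 - 4*l^4 - 2*l^3 + l^2 - l + 1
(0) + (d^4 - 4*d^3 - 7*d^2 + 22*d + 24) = d^4 - 4*d^3 - 7*d^2 + 22*d + 24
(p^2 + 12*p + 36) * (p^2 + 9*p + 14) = p^4 + 21*p^3 + 158*p^2 + 492*p + 504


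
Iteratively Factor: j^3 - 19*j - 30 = (j + 3)*(j^2 - 3*j - 10) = (j - 5)*(j + 3)*(j + 2)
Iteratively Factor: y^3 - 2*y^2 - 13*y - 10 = (y - 5)*(y^2 + 3*y + 2) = (y - 5)*(y + 2)*(y + 1)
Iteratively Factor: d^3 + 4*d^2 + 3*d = (d)*(d^2 + 4*d + 3) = d*(d + 3)*(d + 1)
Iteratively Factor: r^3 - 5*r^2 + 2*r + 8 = (r - 4)*(r^2 - r - 2) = (r - 4)*(r + 1)*(r - 2)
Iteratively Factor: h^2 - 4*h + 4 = (h - 2)*(h - 2)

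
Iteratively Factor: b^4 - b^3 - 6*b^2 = (b)*(b^3 - b^2 - 6*b) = b*(b + 2)*(b^2 - 3*b) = b^2*(b + 2)*(b - 3)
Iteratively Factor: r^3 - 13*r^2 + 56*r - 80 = (r - 4)*(r^2 - 9*r + 20) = (r - 5)*(r - 4)*(r - 4)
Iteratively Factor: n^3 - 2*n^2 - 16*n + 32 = (n - 4)*(n^2 + 2*n - 8) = (n - 4)*(n + 4)*(n - 2)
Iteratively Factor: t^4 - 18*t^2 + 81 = (t + 3)*(t^3 - 3*t^2 - 9*t + 27) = (t + 3)^2*(t^2 - 6*t + 9) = (t - 3)*(t + 3)^2*(t - 3)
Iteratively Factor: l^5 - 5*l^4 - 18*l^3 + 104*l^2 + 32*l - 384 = (l - 4)*(l^4 - l^3 - 22*l^2 + 16*l + 96) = (l - 4)*(l + 2)*(l^3 - 3*l^2 - 16*l + 48) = (l - 4)*(l + 2)*(l + 4)*(l^2 - 7*l + 12) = (l - 4)^2*(l + 2)*(l + 4)*(l - 3)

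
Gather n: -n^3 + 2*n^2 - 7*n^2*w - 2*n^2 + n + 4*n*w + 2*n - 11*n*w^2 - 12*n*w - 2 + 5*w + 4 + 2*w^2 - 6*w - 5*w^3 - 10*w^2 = -n^3 - 7*n^2*w + n*(-11*w^2 - 8*w + 3) - 5*w^3 - 8*w^2 - w + 2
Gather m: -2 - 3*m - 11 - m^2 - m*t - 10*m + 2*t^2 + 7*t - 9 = -m^2 + m*(-t - 13) + 2*t^2 + 7*t - 22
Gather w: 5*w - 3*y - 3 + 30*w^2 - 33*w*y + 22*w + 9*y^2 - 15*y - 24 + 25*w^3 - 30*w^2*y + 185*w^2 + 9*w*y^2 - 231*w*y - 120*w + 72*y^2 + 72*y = 25*w^3 + w^2*(215 - 30*y) + w*(9*y^2 - 264*y - 93) + 81*y^2 + 54*y - 27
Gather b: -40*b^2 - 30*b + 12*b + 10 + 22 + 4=-40*b^2 - 18*b + 36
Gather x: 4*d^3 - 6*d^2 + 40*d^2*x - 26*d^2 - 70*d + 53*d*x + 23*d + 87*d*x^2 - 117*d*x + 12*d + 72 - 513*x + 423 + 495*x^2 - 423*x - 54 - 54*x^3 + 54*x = 4*d^3 - 32*d^2 - 35*d - 54*x^3 + x^2*(87*d + 495) + x*(40*d^2 - 64*d - 882) + 441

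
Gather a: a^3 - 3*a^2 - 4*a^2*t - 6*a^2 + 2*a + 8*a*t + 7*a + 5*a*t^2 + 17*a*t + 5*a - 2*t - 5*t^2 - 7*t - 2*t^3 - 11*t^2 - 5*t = a^3 + a^2*(-4*t - 9) + a*(5*t^2 + 25*t + 14) - 2*t^3 - 16*t^2 - 14*t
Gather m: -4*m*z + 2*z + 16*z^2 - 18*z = -4*m*z + 16*z^2 - 16*z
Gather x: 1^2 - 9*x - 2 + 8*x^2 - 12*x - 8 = 8*x^2 - 21*x - 9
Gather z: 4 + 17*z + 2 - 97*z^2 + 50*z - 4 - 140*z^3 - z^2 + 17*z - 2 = -140*z^3 - 98*z^2 + 84*z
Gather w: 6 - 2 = 4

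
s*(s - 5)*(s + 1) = s^3 - 4*s^2 - 5*s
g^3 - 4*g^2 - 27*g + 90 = (g - 6)*(g - 3)*(g + 5)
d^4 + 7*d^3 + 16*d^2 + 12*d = d*(d + 2)^2*(d + 3)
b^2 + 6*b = b*(b + 6)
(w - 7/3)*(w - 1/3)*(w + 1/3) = w^3 - 7*w^2/3 - w/9 + 7/27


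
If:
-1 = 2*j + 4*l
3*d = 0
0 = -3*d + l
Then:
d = 0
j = -1/2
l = 0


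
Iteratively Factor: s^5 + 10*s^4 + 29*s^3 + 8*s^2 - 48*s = (s + 4)*(s^4 + 6*s^3 + 5*s^2 - 12*s) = s*(s + 4)*(s^3 + 6*s^2 + 5*s - 12) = s*(s + 4)^2*(s^2 + 2*s - 3) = s*(s + 3)*(s + 4)^2*(s - 1)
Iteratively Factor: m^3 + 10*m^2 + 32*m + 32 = (m + 2)*(m^2 + 8*m + 16) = (m + 2)*(m + 4)*(m + 4)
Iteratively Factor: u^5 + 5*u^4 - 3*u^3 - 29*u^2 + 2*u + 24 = (u + 1)*(u^4 + 4*u^3 - 7*u^2 - 22*u + 24) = (u - 2)*(u + 1)*(u^3 + 6*u^2 + 5*u - 12) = (u - 2)*(u - 1)*(u + 1)*(u^2 + 7*u + 12) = (u - 2)*(u - 1)*(u + 1)*(u + 3)*(u + 4)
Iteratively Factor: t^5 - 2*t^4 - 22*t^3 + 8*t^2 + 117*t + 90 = (t + 2)*(t^4 - 4*t^3 - 14*t^2 + 36*t + 45) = (t + 1)*(t + 2)*(t^3 - 5*t^2 - 9*t + 45) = (t + 1)*(t + 2)*(t + 3)*(t^2 - 8*t + 15) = (t - 5)*(t + 1)*(t + 2)*(t + 3)*(t - 3)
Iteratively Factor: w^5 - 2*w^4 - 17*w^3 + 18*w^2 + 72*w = (w + 3)*(w^4 - 5*w^3 - 2*w^2 + 24*w) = (w - 3)*(w + 3)*(w^3 - 2*w^2 - 8*w) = (w - 4)*(w - 3)*(w + 3)*(w^2 + 2*w) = (w - 4)*(w - 3)*(w + 2)*(w + 3)*(w)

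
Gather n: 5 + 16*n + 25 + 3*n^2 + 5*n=3*n^2 + 21*n + 30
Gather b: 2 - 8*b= 2 - 8*b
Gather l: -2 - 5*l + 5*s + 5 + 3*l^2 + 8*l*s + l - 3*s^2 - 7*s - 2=3*l^2 + l*(8*s - 4) - 3*s^2 - 2*s + 1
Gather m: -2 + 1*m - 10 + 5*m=6*m - 12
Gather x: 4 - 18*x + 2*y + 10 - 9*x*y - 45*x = x*(-9*y - 63) + 2*y + 14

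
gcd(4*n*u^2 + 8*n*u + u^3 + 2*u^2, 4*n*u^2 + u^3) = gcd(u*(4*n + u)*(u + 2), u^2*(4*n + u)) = 4*n*u + u^2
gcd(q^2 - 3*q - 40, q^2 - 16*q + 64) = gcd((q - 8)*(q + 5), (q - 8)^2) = q - 8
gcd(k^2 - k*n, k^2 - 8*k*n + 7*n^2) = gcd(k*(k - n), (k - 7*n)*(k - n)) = k - n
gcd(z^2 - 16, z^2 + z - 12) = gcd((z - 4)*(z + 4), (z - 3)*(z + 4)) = z + 4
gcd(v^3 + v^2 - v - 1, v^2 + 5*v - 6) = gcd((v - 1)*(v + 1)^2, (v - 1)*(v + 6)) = v - 1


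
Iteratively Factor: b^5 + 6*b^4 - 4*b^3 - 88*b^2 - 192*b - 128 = (b + 2)*(b^4 + 4*b^3 - 12*b^2 - 64*b - 64) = (b + 2)^2*(b^3 + 2*b^2 - 16*b - 32) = (b - 4)*(b + 2)^2*(b^2 + 6*b + 8) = (b - 4)*(b + 2)^3*(b + 4)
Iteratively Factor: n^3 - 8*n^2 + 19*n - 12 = (n - 1)*(n^2 - 7*n + 12) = (n - 4)*(n - 1)*(n - 3)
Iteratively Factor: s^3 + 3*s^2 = (s)*(s^2 + 3*s) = s^2*(s + 3)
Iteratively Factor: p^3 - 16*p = (p + 4)*(p^2 - 4*p) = (p - 4)*(p + 4)*(p)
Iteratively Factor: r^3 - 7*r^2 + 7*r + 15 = (r - 3)*(r^2 - 4*r - 5) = (r - 3)*(r + 1)*(r - 5)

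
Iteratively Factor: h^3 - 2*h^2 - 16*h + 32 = (h + 4)*(h^2 - 6*h + 8) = (h - 2)*(h + 4)*(h - 4)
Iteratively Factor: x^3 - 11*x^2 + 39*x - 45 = (x - 3)*(x^2 - 8*x + 15) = (x - 5)*(x - 3)*(x - 3)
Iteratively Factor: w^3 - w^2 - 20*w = (w + 4)*(w^2 - 5*w) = (w - 5)*(w + 4)*(w)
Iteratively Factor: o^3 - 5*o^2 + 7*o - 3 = (o - 1)*(o^2 - 4*o + 3) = (o - 3)*(o - 1)*(o - 1)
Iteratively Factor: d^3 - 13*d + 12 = (d - 3)*(d^2 + 3*d - 4) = (d - 3)*(d - 1)*(d + 4)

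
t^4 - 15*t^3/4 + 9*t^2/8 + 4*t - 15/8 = (t - 3)*(t - 5/4)*(t - 1/2)*(t + 1)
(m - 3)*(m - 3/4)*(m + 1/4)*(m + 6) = m^4 + 5*m^3/2 - 315*m^2/16 + 135*m/16 + 27/8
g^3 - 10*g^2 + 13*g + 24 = (g - 8)*(g - 3)*(g + 1)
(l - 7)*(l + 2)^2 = l^3 - 3*l^2 - 24*l - 28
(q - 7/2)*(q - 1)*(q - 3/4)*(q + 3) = q^4 - 9*q^3/4 - 71*q^2/8 + 18*q - 63/8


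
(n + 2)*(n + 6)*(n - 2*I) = n^3 + 8*n^2 - 2*I*n^2 + 12*n - 16*I*n - 24*I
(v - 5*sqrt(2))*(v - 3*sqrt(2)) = v^2 - 8*sqrt(2)*v + 30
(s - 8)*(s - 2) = s^2 - 10*s + 16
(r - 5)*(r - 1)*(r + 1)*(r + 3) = r^4 - 2*r^3 - 16*r^2 + 2*r + 15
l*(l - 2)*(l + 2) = l^3 - 4*l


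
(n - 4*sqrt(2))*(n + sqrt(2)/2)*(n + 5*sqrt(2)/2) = n^3 - sqrt(2)*n^2 - 43*n/2 - 10*sqrt(2)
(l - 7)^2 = l^2 - 14*l + 49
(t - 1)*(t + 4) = t^2 + 3*t - 4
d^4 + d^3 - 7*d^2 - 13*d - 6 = (d - 3)*(d + 1)^2*(d + 2)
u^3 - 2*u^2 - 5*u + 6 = (u - 3)*(u - 1)*(u + 2)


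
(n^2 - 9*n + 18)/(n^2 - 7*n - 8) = (-n^2 + 9*n - 18)/(-n^2 + 7*n + 8)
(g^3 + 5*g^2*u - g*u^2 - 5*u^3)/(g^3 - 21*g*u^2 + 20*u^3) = (-g - u)/(-g + 4*u)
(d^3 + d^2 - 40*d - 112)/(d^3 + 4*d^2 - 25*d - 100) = (d^2 - 3*d - 28)/(d^2 - 25)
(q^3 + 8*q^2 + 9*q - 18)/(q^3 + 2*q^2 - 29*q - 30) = (q^2 + 2*q - 3)/(q^2 - 4*q - 5)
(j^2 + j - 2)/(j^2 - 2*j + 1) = (j + 2)/(j - 1)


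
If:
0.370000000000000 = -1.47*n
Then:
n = -0.25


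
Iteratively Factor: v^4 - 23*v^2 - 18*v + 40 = (v - 5)*(v^3 + 5*v^2 + 2*v - 8) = (v - 5)*(v + 4)*(v^2 + v - 2) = (v - 5)*(v + 2)*(v + 4)*(v - 1)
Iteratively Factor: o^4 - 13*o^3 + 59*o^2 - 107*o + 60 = (o - 3)*(o^3 - 10*o^2 + 29*o - 20) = (o - 3)*(o - 1)*(o^2 - 9*o + 20) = (o - 5)*(o - 3)*(o - 1)*(o - 4)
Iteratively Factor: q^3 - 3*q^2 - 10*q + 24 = (q + 3)*(q^2 - 6*q + 8) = (q - 4)*(q + 3)*(q - 2)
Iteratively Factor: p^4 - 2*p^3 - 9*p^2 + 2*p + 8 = (p - 1)*(p^3 - p^2 - 10*p - 8) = (p - 1)*(p + 2)*(p^2 - 3*p - 4) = (p - 1)*(p + 1)*(p + 2)*(p - 4)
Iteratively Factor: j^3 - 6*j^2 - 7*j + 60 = (j - 5)*(j^2 - j - 12) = (j - 5)*(j - 4)*(j + 3)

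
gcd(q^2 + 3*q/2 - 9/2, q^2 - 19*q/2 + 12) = q - 3/2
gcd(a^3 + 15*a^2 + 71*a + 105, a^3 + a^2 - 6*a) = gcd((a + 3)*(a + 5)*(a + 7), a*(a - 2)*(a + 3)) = a + 3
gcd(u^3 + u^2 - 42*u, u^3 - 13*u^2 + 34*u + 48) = u - 6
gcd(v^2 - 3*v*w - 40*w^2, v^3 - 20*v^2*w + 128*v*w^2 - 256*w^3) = v - 8*w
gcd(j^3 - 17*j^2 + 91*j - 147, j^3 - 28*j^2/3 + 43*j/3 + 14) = j^2 - 10*j + 21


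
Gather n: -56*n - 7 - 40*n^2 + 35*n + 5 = -40*n^2 - 21*n - 2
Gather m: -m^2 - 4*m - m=-m^2 - 5*m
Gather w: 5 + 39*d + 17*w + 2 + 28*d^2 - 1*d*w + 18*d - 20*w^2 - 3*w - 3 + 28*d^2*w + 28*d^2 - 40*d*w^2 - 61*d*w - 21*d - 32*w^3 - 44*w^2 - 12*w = 56*d^2 + 36*d - 32*w^3 + w^2*(-40*d - 64) + w*(28*d^2 - 62*d + 2) + 4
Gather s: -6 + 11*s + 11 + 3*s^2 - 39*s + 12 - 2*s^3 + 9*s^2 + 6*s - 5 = -2*s^3 + 12*s^2 - 22*s + 12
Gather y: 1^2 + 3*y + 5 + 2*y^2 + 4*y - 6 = 2*y^2 + 7*y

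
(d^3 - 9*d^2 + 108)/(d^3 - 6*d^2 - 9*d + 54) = (d - 6)/(d - 3)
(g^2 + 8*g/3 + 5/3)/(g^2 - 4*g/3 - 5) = (g + 1)/(g - 3)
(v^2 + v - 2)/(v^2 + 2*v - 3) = (v + 2)/(v + 3)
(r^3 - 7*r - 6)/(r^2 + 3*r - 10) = (r^3 - 7*r - 6)/(r^2 + 3*r - 10)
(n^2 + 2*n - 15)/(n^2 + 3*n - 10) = (n - 3)/(n - 2)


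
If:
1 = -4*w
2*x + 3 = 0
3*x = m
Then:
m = -9/2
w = -1/4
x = -3/2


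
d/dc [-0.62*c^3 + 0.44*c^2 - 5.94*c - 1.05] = -1.86*c^2 + 0.88*c - 5.94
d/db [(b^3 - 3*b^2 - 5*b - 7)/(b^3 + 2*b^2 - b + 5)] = (5*b^4 + 8*b^3 + 49*b^2 - 2*b - 32)/(b^6 + 4*b^5 + 2*b^4 + 6*b^3 + 21*b^2 - 10*b + 25)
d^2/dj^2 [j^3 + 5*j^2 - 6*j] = 6*j + 10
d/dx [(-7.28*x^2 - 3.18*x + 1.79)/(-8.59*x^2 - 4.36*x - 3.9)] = (4.4246*x^2 + 87.5362*x + 20.2064)/(73.7881*x^4 + 74.9048*x^3 + 86.0116*x^2 + 34.008*x + 15.21)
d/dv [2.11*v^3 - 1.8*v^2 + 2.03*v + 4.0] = 6.33*v^2 - 3.6*v + 2.03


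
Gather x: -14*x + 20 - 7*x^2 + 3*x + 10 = -7*x^2 - 11*x + 30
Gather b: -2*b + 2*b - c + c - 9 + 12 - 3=0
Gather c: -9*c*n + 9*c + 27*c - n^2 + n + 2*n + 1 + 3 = c*(36 - 9*n) - n^2 + 3*n + 4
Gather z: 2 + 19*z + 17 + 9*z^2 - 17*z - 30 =9*z^2 + 2*z - 11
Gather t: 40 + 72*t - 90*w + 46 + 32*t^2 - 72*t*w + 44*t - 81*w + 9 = 32*t^2 + t*(116 - 72*w) - 171*w + 95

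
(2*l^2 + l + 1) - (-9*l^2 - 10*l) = 11*l^2 + 11*l + 1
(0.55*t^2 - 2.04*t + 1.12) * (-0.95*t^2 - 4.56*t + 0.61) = -0.5225*t^4 - 0.57*t^3 + 8.5739*t^2 - 6.3516*t + 0.6832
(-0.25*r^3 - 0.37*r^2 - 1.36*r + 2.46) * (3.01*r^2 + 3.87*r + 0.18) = -0.7525*r^5 - 2.0812*r^4 - 5.5705*r^3 + 2.0748*r^2 + 9.2754*r + 0.4428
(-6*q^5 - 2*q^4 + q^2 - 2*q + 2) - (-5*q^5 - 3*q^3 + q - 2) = -q^5 - 2*q^4 + 3*q^3 + q^2 - 3*q + 4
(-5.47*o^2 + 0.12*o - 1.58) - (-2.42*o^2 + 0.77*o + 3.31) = -3.05*o^2 - 0.65*o - 4.89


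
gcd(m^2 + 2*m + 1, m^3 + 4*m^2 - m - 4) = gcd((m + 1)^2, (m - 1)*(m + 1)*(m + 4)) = m + 1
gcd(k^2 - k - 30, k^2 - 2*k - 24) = k - 6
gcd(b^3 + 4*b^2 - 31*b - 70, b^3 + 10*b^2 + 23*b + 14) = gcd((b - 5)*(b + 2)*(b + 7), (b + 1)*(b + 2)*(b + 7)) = b^2 + 9*b + 14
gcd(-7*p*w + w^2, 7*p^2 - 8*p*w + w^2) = 7*p - w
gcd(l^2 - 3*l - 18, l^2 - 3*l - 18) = l^2 - 3*l - 18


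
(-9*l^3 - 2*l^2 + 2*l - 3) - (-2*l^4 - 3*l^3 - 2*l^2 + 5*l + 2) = 2*l^4 - 6*l^3 - 3*l - 5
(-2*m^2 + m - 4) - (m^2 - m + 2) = -3*m^2 + 2*m - 6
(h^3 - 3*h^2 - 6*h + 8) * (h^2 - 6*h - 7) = h^5 - 9*h^4 + 5*h^3 + 65*h^2 - 6*h - 56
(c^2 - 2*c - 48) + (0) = c^2 - 2*c - 48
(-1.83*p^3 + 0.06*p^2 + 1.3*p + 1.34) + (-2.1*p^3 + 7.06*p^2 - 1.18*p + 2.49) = -3.93*p^3 + 7.12*p^2 + 0.12*p + 3.83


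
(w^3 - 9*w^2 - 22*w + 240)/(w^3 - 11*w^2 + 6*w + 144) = (w + 5)/(w + 3)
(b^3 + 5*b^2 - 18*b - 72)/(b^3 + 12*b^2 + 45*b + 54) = (b - 4)/(b + 3)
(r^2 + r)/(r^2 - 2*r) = (r + 1)/(r - 2)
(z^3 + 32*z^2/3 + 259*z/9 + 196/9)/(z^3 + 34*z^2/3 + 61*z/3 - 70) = (9*z^2 + 33*z + 28)/(3*(3*z^2 + 13*z - 30))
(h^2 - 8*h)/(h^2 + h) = (h - 8)/(h + 1)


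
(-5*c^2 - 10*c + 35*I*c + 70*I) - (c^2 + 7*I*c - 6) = -6*c^2 - 10*c + 28*I*c + 6 + 70*I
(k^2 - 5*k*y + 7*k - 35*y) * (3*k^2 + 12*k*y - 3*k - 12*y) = 3*k^4 - 3*k^3*y + 18*k^3 - 60*k^2*y^2 - 18*k^2*y - 21*k^2 - 360*k*y^2 + 21*k*y + 420*y^2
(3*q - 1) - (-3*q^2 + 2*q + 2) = 3*q^2 + q - 3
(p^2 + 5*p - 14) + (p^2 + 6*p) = 2*p^2 + 11*p - 14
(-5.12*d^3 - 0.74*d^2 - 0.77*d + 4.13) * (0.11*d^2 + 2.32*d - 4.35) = -0.5632*d^5 - 11.9598*d^4 + 20.4705*d^3 + 1.8869*d^2 + 12.9311*d - 17.9655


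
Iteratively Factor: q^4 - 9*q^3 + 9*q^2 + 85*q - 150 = (q - 5)*(q^3 - 4*q^2 - 11*q + 30) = (q - 5)*(q + 3)*(q^2 - 7*q + 10) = (q - 5)^2*(q + 3)*(q - 2)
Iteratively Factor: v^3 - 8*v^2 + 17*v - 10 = (v - 1)*(v^2 - 7*v + 10) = (v - 5)*(v - 1)*(v - 2)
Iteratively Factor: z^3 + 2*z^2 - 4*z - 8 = (z + 2)*(z^2 - 4) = (z - 2)*(z + 2)*(z + 2)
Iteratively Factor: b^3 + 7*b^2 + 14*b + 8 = (b + 4)*(b^2 + 3*b + 2) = (b + 2)*(b + 4)*(b + 1)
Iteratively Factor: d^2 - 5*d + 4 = (d - 4)*(d - 1)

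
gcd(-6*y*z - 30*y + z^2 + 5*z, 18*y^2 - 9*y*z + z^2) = 6*y - z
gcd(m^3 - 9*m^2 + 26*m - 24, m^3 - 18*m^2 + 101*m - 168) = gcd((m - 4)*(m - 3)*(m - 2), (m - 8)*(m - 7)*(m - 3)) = m - 3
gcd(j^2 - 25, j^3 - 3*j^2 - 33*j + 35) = j + 5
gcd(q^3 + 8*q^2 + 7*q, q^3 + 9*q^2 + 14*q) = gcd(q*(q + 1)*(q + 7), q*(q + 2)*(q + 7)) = q^2 + 7*q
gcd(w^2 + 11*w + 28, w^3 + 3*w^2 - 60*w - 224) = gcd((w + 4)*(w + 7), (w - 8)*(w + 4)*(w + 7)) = w^2 + 11*w + 28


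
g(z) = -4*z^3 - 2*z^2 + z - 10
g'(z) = -12*z^2 - 4*z + 1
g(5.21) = -624.76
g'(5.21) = -345.57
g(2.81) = -111.73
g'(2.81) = -104.99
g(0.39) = -10.15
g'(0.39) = -2.39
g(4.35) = -372.75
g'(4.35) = -243.47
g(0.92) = -13.89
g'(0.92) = -12.84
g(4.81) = -496.60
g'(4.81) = -295.87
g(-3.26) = 104.07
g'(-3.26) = -113.49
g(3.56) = -212.26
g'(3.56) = -165.32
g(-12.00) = 6602.00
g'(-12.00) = -1679.00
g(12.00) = -7198.00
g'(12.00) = -1775.00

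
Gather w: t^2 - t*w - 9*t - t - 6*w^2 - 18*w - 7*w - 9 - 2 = t^2 - 10*t - 6*w^2 + w*(-t - 25) - 11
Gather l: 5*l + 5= 5*l + 5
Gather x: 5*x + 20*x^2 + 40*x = 20*x^2 + 45*x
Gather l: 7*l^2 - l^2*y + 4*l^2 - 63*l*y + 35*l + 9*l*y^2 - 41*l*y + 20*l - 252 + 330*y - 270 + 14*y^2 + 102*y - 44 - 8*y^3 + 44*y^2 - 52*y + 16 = l^2*(11 - y) + l*(9*y^2 - 104*y + 55) - 8*y^3 + 58*y^2 + 380*y - 550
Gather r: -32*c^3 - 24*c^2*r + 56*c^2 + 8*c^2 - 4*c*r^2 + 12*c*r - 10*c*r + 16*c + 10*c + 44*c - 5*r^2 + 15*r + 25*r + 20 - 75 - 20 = -32*c^3 + 64*c^2 + 70*c + r^2*(-4*c - 5) + r*(-24*c^2 + 2*c + 40) - 75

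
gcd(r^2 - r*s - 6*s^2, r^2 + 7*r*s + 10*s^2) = r + 2*s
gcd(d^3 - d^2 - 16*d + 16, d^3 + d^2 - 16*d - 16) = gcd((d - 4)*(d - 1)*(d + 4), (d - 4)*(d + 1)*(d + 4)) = d^2 - 16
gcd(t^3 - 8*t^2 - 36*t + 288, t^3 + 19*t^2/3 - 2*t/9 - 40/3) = t + 6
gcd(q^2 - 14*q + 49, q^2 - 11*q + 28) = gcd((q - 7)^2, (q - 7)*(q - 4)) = q - 7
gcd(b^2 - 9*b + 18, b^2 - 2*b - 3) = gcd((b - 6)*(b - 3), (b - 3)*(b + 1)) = b - 3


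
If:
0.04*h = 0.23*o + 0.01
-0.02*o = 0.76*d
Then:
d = -0.0263157894736842*o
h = 5.75*o + 0.25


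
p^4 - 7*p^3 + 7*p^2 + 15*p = p*(p - 5)*(p - 3)*(p + 1)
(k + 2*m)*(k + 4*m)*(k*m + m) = k^3*m + 6*k^2*m^2 + k^2*m + 8*k*m^3 + 6*k*m^2 + 8*m^3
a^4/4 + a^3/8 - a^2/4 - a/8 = a*(a/4 + 1/4)*(a - 1)*(a + 1/2)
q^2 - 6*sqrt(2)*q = q*(q - 6*sqrt(2))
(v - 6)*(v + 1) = v^2 - 5*v - 6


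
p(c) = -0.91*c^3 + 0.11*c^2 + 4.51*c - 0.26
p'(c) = -2.73*c^2 + 0.22*c + 4.51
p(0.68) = 2.57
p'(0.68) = 3.40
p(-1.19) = -3.94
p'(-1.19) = 0.38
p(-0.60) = -2.73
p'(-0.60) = 3.40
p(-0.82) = -3.38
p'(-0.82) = 2.49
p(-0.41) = -2.03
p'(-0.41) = 3.96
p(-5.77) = 152.19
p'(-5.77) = -87.65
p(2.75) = -5.95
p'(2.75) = -15.53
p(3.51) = -22.43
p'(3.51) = -28.35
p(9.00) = -614.15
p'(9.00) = -214.64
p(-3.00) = 11.77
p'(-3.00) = -20.72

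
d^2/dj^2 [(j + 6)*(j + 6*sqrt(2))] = 2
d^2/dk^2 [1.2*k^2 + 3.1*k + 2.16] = 2.40000000000000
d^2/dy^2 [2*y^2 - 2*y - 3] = 4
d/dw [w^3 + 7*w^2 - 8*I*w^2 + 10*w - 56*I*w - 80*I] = 3*w^2 + w*(14 - 16*I) + 10 - 56*I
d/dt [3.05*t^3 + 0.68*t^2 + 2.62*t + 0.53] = 9.15*t^2 + 1.36*t + 2.62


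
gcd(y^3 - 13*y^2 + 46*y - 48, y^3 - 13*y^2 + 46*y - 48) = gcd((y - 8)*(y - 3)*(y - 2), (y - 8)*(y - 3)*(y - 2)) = y^3 - 13*y^2 + 46*y - 48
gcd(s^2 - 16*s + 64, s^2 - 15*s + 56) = s - 8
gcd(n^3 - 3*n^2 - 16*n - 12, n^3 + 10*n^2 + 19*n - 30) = 1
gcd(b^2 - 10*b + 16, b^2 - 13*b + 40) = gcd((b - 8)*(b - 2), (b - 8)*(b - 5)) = b - 8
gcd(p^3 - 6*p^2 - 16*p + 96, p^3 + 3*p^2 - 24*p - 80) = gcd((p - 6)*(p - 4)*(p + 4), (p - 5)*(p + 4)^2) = p + 4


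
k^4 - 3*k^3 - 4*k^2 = k^2*(k - 4)*(k + 1)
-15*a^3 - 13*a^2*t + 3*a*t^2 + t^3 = (-3*a + t)*(a + t)*(5*a + t)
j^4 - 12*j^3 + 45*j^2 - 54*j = j*(j - 6)*(j - 3)^2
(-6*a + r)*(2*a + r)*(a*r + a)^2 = -12*a^4*r^2 - 24*a^4*r - 12*a^4 - 4*a^3*r^3 - 8*a^3*r^2 - 4*a^3*r + a^2*r^4 + 2*a^2*r^3 + a^2*r^2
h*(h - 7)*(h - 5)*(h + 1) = h^4 - 11*h^3 + 23*h^2 + 35*h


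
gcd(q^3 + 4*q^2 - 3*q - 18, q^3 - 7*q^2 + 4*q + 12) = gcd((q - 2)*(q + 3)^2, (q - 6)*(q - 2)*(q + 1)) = q - 2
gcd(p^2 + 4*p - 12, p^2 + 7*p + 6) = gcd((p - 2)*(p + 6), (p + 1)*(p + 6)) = p + 6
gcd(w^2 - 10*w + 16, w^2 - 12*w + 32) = w - 8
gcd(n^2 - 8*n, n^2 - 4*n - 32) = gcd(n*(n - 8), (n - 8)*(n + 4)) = n - 8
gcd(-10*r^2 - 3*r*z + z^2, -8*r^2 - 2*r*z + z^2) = 2*r + z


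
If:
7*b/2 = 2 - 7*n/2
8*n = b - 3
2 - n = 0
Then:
No Solution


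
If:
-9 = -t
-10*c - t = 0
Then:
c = -9/10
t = 9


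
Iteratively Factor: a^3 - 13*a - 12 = (a + 3)*(a^2 - 3*a - 4) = (a + 1)*(a + 3)*(a - 4)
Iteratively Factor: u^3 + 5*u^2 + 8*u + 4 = (u + 2)*(u^2 + 3*u + 2) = (u + 1)*(u + 2)*(u + 2)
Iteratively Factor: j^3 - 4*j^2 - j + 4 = (j - 1)*(j^2 - 3*j - 4) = (j - 4)*(j - 1)*(j + 1)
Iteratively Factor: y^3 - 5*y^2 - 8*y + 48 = (y - 4)*(y^2 - y - 12) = (y - 4)*(y + 3)*(y - 4)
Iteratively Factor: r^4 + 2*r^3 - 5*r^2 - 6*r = (r + 3)*(r^3 - r^2 - 2*r) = (r + 1)*(r + 3)*(r^2 - 2*r) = r*(r + 1)*(r + 3)*(r - 2)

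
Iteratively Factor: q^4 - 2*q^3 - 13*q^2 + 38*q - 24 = (q - 1)*(q^3 - q^2 - 14*q + 24) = (q - 1)*(q + 4)*(q^2 - 5*q + 6) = (q - 2)*(q - 1)*(q + 4)*(q - 3)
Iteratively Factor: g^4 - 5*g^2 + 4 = (g - 1)*(g^3 + g^2 - 4*g - 4) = (g - 1)*(g + 2)*(g^2 - g - 2) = (g - 2)*(g - 1)*(g + 2)*(g + 1)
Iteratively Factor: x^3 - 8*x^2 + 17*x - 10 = (x - 5)*(x^2 - 3*x + 2) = (x - 5)*(x - 1)*(x - 2)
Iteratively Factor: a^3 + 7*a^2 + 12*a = (a + 3)*(a^2 + 4*a) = (a + 3)*(a + 4)*(a)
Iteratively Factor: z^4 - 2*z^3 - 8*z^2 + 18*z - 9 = (z - 3)*(z^3 + z^2 - 5*z + 3) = (z - 3)*(z - 1)*(z^2 + 2*z - 3) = (z - 3)*(z - 1)*(z + 3)*(z - 1)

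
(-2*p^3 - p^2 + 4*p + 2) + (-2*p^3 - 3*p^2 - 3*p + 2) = -4*p^3 - 4*p^2 + p + 4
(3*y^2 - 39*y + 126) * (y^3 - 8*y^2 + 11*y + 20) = 3*y^5 - 63*y^4 + 471*y^3 - 1377*y^2 + 606*y + 2520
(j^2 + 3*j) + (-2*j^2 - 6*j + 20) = -j^2 - 3*j + 20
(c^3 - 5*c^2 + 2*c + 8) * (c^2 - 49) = c^5 - 5*c^4 - 47*c^3 + 253*c^2 - 98*c - 392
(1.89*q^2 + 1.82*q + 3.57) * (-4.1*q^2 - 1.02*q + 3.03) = -7.749*q^4 - 9.3898*q^3 - 10.7667*q^2 + 1.8732*q + 10.8171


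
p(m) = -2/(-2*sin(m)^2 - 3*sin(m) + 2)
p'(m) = -2*(4*sin(m)*cos(m) + 3*cos(m))/(-2*sin(m)^2 - 3*sin(m) + 2)^2 = -2*(4*sin(m) + 3)*cos(m)/(2*sin(m)^2 + 3*sin(m) - 2)^2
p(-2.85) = -0.74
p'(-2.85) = 0.49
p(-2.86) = -0.75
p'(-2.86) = 0.51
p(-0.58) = -0.66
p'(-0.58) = -0.15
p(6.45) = -1.38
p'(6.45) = -3.45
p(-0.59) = -0.66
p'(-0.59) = -0.14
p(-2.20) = -0.64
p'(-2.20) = -0.03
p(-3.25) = -1.21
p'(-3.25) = 2.50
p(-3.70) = 13.25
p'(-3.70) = 381.03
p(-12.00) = 10.78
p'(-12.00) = -252.30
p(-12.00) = 10.78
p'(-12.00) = -252.30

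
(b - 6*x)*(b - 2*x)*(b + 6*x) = b^3 - 2*b^2*x - 36*b*x^2 + 72*x^3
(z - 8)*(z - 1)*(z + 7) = z^3 - 2*z^2 - 55*z + 56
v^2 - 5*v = v*(v - 5)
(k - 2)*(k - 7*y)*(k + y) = k^3 - 6*k^2*y - 2*k^2 - 7*k*y^2 + 12*k*y + 14*y^2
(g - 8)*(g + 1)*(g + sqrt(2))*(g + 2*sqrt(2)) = g^4 - 7*g^3 + 3*sqrt(2)*g^3 - 21*sqrt(2)*g^2 - 4*g^2 - 24*sqrt(2)*g - 28*g - 32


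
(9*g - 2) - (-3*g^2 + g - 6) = 3*g^2 + 8*g + 4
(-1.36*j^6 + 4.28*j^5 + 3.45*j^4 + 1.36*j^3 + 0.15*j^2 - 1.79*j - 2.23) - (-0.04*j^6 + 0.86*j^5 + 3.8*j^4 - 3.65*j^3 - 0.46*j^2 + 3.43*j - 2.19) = -1.32*j^6 + 3.42*j^5 - 0.35*j^4 + 5.01*j^3 + 0.61*j^2 - 5.22*j - 0.04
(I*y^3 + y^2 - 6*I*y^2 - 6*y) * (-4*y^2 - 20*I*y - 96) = -4*I*y^5 + 16*y^4 + 24*I*y^4 - 96*y^3 - 116*I*y^3 - 96*y^2 + 696*I*y^2 + 576*y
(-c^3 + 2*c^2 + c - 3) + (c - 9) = -c^3 + 2*c^2 + 2*c - 12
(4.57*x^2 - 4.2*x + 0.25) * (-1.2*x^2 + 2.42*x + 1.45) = -5.484*x^4 + 16.0994*x^3 - 3.8375*x^2 - 5.485*x + 0.3625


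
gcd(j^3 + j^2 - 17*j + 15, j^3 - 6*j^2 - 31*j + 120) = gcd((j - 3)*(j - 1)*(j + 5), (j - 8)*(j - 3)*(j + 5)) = j^2 + 2*j - 15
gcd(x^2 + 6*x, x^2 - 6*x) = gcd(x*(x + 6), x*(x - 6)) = x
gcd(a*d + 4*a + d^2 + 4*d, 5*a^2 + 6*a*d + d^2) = a + d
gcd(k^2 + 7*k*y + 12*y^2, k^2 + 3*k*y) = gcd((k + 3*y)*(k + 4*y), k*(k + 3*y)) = k + 3*y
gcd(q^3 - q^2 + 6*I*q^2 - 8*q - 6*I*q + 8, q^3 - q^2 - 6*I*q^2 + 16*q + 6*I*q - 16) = q^2 + q*(-1 + 2*I) - 2*I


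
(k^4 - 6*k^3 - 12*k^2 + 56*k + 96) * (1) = k^4 - 6*k^3 - 12*k^2 + 56*k + 96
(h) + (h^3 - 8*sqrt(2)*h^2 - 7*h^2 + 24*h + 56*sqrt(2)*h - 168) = h^3 - 8*sqrt(2)*h^2 - 7*h^2 + 25*h + 56*sqrt(2)*h - 168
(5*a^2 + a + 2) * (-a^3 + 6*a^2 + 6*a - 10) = -5*a^5 + 29*a^4 + 34*a^3 - 32*a^2 + 2*a - 20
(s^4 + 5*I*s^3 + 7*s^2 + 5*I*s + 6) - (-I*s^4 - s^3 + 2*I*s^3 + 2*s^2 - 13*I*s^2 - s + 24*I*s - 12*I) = s^4 + I*s^4 + s^3 + 3*I*s^3 + 5*s^2 + 13*I*s^2 + s - 19*I*s + 6 + 12*I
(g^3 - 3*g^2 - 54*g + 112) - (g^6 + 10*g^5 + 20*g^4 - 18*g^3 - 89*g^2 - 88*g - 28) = -g^6 - 10*g^5 - 20*g^4 + 19*g^3 + 86*g^2 + 34*g + 140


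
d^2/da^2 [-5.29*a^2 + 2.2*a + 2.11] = -10.5800000000000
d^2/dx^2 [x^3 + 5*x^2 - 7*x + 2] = 6*x + 10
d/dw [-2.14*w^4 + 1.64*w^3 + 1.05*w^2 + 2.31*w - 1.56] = -8.56*w^3 + 4.92*w^2 + 2.1*w + 2.31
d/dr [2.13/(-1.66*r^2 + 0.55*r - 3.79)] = (7.0716*r - 1.1715)/(1.66*r^2 - 0.55*r + 3.79)^2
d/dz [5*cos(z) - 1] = -5*sin(z)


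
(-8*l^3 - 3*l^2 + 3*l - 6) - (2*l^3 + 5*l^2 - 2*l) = -10*l^3 - 8*l^2 + 5*l - 6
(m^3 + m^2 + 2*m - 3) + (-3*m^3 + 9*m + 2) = -2*m^3 + m^2 + 11*m - 1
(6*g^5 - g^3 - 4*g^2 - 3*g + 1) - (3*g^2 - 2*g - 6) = 6*g^5 - g^3 - 7*g^2 - g + 7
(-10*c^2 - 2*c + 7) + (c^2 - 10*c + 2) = -9*c^2 - 12*c + 9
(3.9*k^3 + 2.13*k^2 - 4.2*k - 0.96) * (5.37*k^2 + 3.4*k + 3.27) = 20.943*k^5 + 24.6981*k^4 - 2.559*k^3 - 12.4701*k^2 - 16.998*k - 3.1392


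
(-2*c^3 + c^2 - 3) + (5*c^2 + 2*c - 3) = -2*c^3 + 6*c^2 + 2*c - 6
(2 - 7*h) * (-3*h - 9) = 21*h^2 + 57*h - 18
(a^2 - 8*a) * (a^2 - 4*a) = a^4 - 12*a^3 + 32*a^2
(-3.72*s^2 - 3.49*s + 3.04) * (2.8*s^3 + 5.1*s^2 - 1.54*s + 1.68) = -10.416*s^5 - 28.744*s^4 - 3.5582*s^3 + 14.629*s^2 - 10.5448*s + 5.1072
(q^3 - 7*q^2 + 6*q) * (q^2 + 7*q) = q^5 - 43*q^3 + 42*q^2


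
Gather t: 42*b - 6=42*b - 6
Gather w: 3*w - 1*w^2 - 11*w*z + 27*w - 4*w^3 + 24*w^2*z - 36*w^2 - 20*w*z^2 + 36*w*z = -4*w^3 + w^2*(24*z - 37) + w*(-20*z^2 + 25*z + 30)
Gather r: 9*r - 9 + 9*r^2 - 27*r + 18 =9*r^2 - 18*r + 9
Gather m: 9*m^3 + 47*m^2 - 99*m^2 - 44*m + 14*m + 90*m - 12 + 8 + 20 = 9*m^3 - 52*m^2 + 60*m + 16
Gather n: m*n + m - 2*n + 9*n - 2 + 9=m + n*(m + 7) + 7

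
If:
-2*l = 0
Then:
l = 0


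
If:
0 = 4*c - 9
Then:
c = 9/4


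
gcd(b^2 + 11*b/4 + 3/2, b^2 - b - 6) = b + 2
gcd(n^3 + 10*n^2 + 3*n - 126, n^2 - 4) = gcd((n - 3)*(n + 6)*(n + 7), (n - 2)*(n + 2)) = 1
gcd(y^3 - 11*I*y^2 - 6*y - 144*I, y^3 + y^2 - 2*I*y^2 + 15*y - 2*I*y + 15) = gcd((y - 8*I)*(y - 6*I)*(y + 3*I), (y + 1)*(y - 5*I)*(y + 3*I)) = y + 3*I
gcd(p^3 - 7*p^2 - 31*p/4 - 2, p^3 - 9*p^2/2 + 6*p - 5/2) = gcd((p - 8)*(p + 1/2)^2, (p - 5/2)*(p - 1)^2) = 1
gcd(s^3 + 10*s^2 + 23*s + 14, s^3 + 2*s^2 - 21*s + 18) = 1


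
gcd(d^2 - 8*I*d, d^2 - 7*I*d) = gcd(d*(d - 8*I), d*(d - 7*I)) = d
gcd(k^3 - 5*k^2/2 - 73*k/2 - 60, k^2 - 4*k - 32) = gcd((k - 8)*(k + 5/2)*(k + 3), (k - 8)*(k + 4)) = k - 8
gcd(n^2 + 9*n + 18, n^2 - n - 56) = 1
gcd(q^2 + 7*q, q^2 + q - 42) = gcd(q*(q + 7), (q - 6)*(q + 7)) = q + 7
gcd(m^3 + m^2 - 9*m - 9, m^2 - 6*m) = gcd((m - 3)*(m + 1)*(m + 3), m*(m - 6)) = 1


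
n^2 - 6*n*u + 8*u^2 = (n - 4*u)*(n - 2*u)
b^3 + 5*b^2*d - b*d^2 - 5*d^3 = (b - d)*(b + d)*(b + 5*d)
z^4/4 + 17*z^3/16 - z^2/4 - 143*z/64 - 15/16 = (z/4 + 1)*(z - 3/2)*(z + 1/2)*(z + 5/4)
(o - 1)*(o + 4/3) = o^2 + o/3 - 4/3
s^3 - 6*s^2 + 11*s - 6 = (s - 3)*(s - 2)*(s - 1)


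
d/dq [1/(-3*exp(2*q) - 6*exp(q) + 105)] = 2*(exp(q) + 1)*exp(q)/(3*(exp(2*q) + 2*exp(q) - 35)^2)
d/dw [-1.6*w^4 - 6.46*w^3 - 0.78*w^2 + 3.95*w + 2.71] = -6.4*w^3 - 19.38*w^2 - 1.56*w + 3.95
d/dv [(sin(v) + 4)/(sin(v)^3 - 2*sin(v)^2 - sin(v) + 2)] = (-2*sin(v)^3 - 10*sin(v)^2 + 16*sin(v) + 6)/((sin(v) - 2)^2*cos(v)^3)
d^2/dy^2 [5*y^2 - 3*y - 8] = 10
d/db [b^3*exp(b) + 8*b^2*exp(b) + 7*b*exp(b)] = (b^3 + 11*b^2 + 23*b + 7)*exp(b)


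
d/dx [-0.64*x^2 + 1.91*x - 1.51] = 1.91 - 1.28*x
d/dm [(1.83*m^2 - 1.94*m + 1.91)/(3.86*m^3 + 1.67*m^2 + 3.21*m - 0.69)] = (-7.0638*m^4 + 14.9768*m^3 - 13.0037*m^2 - 8.9048*m - 4.7925)/(14.8996*m^6 + 12.8924*m^5 + 27.5701*m^4 + 5.3946*m^3 + 7.9995*m^2 - 4.4298*m + 0.4761)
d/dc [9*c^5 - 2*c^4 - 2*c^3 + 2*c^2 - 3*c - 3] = 45*c^4 - 8*c^3 - 6*c^2 + 4*c - 3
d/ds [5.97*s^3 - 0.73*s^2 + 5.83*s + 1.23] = 17.91*s^2 - 1.46*s + 5.83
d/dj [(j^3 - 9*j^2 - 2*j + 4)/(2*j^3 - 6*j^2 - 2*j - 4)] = (3*j^4 + j^3 - 15*j^2/2 + 30*j + 4)/(j^6 - 6*j^5 + 7*j^4 + 2*j^3 + 13*j^2 + 4*j + 4)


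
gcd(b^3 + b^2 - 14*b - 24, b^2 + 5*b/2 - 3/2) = b + 3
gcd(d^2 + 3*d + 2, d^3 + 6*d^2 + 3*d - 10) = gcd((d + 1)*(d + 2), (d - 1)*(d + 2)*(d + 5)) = d + 2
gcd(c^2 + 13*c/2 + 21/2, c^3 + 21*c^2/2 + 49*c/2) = c + 7/2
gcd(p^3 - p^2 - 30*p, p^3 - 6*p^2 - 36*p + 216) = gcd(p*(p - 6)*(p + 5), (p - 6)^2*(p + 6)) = p - 6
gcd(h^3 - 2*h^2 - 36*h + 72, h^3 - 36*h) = h^2 - 36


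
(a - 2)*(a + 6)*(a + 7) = a^3 + 11*a^2 + 16*a - 84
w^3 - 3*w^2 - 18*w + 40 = (w - 5)*(w - 2)*(w + 4)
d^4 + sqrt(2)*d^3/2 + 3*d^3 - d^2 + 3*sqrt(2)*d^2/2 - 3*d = d*(d + 3)*(d - sqrt(2)/2)*(d + sqrt(2))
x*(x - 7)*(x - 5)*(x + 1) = x^4 - 11*x^3 + 23*x^2 + 35*x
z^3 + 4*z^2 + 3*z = z*(z + 1)*(z + 3)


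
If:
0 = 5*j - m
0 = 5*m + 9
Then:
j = -9/25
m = -9/5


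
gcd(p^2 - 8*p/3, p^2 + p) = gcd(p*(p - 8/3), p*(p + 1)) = p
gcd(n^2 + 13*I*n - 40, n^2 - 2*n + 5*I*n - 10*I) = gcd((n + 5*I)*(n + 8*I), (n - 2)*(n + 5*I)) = n + 5*I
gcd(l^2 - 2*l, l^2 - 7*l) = l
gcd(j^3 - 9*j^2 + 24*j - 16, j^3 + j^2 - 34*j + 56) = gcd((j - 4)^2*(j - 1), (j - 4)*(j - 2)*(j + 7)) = j - 4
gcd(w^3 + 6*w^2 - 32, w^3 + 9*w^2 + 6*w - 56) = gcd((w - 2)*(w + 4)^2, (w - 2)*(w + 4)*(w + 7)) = w^2 + 2*w - 8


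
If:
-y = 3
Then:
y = -3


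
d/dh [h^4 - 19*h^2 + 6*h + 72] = 4*h^3 - 38*h + 6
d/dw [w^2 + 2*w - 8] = 2*w + 2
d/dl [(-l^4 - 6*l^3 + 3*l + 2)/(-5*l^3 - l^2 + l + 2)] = (-(15*l^2 + 2*l - 1)*(l^4 + 6*l^3 - 3*l - 2) + (4*l^3 + 18*l^2 - 3)*(5*l^3 + l^2 - l - 2))/(5*l^3 + l^2 - l - 2)^2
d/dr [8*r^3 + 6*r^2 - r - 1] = 24*r^2 + 12*r - 1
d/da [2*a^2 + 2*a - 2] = 4*a + 2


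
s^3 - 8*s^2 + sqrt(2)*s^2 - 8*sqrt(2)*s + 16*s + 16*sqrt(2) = (s - 4)^2*(s + sqrt(2))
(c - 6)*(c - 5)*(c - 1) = c^3 - 12*c^2 + 41*c - 30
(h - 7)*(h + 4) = h^2 - 3*h - 28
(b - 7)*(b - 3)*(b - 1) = b^3 - 11*b^2 + 31*b - 21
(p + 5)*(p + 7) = p^2 + 12*p + 35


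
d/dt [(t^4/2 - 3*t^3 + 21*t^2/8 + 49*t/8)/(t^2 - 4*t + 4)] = (8*t^4 - 56*t^3 + 144*t^2 - 133*t - 98)/(8*(t^3 - 6*t^2 + 12*t - 8))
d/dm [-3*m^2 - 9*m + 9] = -6*m - 9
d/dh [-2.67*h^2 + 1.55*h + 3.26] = 1.55 - 5.34*h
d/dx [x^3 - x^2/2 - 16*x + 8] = 3*x^2 - x - 16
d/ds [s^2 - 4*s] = 2*s - 4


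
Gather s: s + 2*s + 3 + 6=3*s + 9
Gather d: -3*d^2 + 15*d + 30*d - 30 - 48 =-3*d^2 + 45*d - 78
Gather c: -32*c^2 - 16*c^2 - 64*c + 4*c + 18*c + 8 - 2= -48*c^2 - 42*c + 6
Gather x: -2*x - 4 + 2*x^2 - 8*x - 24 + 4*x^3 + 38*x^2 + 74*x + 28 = 4*x^3 + 40*x^2 + 64*x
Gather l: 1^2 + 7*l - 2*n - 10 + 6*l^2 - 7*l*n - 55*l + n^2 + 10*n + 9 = 6*l^2 + l*(-7*n - 48) + n^2 + 8*n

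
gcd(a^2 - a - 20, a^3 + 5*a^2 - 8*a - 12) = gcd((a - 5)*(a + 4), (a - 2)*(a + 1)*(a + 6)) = 1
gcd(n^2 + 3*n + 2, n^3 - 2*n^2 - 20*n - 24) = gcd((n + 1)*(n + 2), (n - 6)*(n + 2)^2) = n + 2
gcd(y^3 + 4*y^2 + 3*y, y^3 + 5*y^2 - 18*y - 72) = y + 3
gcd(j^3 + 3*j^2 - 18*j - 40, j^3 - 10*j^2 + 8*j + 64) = j^2 - 2*j - 8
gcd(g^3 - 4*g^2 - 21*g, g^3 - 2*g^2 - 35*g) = g^2 - 7*g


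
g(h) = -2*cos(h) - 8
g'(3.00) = 0.28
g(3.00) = -6.02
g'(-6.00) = 0.56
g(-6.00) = -9.92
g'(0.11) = 0.22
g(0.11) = -9.99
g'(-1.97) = -1.84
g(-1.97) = -7.22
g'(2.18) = 1.64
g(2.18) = -6.86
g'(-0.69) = -1.27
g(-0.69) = -9.54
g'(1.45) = 1.99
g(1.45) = -8.24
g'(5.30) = -1.66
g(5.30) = -9.11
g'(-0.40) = -0.78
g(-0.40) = -9.84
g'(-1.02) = -1.70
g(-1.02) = -9.05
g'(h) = 2*sin(h)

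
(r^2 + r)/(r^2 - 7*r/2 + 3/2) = 2*r*(r + 1)/(2*r^2 - 7*r + 3)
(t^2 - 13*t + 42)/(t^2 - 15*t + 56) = (t - 6)/(t - 8)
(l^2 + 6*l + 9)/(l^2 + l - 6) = (l + 3)/(l - 2)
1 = 1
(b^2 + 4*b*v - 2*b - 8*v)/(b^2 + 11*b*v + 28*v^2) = (b - 2)/(b + 7*v)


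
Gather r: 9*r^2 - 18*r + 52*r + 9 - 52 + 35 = 9*r^2 + 34*r - 8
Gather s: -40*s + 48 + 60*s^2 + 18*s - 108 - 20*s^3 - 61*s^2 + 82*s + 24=-20*s^3 - s^2 + 60*s - 36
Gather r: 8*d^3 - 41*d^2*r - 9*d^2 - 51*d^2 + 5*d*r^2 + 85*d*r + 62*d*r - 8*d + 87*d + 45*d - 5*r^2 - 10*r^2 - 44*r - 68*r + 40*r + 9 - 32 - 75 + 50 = 8*d^3 - 60*d^2 + 124*d + r^2*(5*d - 15) + r*(-41*d^2 + 147*d - 72) - 48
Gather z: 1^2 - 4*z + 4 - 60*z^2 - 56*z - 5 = -60*z^2 - 60*z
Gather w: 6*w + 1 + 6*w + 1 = 12*w + 2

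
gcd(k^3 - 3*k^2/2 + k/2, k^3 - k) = k^2 - k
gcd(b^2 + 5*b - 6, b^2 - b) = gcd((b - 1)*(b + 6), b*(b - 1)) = b - 1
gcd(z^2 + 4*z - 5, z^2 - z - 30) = z + 5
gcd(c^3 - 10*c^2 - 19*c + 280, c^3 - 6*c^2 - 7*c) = c - 7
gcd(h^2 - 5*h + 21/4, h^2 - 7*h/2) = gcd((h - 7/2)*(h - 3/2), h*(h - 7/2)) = h - 7/2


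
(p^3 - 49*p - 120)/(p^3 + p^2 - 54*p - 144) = (p + 5)/(p + 6)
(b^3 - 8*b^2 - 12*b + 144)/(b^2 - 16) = (b^2 - 12*b + 36)/(b - 4)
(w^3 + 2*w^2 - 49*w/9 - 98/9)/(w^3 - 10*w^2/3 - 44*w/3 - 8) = (9*w^2 - 49)/(3*(3*w^2 - 16*w - 12))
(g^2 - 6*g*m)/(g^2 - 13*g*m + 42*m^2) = g/(g - 7*m)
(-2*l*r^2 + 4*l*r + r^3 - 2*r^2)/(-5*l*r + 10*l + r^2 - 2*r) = r*(-2*l + r)/(-5*l + r)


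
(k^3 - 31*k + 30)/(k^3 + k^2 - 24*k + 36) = (k^2 - 6*k + 5)/(k^2 - 5*k + 6)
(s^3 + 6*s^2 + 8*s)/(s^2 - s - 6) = s*(s + 4)/(s - 3)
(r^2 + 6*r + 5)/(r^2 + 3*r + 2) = (r + 5)/(r + 2)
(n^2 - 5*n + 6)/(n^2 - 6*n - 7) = (-n^2 + 5*n - 6)/(-n^2 + 6*n + 7)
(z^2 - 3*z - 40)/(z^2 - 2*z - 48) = (z + 5)/(z + 6)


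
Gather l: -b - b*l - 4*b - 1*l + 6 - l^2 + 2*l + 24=-5*b - l^2 + l*(1 - b) + 30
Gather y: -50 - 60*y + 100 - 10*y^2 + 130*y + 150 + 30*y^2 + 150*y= 20*y^2 + 220*y + 200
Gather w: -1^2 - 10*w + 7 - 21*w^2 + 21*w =-21*w^2 + 11*w + 6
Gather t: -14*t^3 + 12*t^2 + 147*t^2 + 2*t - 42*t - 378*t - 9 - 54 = -14*t^3 + 159*t^2 - 418*t - 63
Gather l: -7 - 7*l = -7*l - 7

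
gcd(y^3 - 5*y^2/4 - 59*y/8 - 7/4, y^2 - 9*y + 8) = 1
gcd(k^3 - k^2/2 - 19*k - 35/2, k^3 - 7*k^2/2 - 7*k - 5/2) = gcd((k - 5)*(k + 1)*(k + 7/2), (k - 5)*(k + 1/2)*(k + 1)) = k^2 - 4*k - 5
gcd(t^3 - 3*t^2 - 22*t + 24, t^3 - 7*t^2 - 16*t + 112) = t + 4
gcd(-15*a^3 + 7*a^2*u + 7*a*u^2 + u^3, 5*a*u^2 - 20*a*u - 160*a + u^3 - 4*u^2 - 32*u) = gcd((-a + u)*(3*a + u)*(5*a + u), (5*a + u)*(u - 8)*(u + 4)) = 5*a + u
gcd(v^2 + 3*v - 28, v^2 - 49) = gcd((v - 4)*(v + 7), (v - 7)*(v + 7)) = v + 7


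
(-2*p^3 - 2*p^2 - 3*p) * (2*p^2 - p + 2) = -4*p^5 - 2*p^4 - 8*p^3 - p^2 - 6*p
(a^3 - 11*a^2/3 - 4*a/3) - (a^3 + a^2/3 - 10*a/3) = -4*a^2 + 2*a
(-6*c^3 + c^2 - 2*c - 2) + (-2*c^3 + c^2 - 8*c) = -8*c^3 + 2*c^2 - 10*c - 2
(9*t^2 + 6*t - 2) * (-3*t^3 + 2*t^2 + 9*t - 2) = -27*t^5 + 99*t^3 + 32*t^2 - 30*t + 4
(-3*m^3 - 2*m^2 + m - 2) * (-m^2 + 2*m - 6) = 3*m^5 - 4*m^4 + 13*m^3 + 16*m^2 - 10*m + 12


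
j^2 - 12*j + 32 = (j - 8)*(j - 4)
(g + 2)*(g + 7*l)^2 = g^3 + 14*g^2*l + 2*g^2 + 49*g*l^2 + 28*g*l + 98*l^2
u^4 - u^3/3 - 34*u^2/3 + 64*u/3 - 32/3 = (u - 2)*(u - 4/3)*(u - 1)*(u + 4)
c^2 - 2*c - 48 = (c - 8)*(c + 6)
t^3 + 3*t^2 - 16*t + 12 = (t - 2)*(t - 1)*(t + 6)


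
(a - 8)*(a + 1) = a^2 - 7*a - 8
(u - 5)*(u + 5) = u^2 - 25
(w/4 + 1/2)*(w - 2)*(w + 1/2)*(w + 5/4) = w^4/4 + 7*w^3/16 - 27*w^2/32 - 7*w/4 - 5/8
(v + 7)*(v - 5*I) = v^2 + 7*v - 5*I*v - 35*I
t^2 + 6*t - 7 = (t - 1)*(t + 7)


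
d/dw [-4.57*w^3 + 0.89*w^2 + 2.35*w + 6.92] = -13.71*w^2 + 1.78*w + 2.35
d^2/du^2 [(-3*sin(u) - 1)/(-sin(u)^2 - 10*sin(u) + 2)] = (-3*sin(u)^5 + 26*sin(u)^4 - 60*sin(u)^3 - 162*sin(u)^2 + 64*sin(u) + 324)/(sin(u)^2 + 10*sin(u) - 2)^3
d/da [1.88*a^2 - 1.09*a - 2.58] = 3.76*a - 1.09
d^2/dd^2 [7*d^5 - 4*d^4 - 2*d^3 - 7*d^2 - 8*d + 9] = 140*d^3 - 48*d^2 - 12*d - 14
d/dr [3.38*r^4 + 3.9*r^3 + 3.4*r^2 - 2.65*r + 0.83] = 13.52*r^3 + 11.7*r^2 + 6.8*r - 2.65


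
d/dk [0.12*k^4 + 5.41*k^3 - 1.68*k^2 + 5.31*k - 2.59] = 0.48*k^3 + 16.23*k^2 - 3.36*k + 5.31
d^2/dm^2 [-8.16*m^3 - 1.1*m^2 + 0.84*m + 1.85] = -48.96*m - 2.2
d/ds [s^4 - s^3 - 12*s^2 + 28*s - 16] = 4*s^3 - 3*s^2 - 24*s + 28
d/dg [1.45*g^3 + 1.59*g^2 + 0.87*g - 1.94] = 4.35*g^2 + 3.18*g + 0.87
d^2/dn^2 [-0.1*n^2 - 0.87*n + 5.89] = -0.200000000000000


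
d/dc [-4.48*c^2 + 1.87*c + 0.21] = 1.87 - 8.96*c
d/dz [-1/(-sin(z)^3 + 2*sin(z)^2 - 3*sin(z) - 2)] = (-3*sin(z)^2 + 4*sin(z) - 3)*cos(z)/(sin(z)^3 - 2*sin(z)^2 + 3*sin(z) + 2)^2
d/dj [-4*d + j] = 1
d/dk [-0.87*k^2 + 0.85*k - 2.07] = 0.85 - 1.74*k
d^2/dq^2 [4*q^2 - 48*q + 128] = 8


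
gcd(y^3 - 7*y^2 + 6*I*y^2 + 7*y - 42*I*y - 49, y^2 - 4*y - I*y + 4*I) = y - I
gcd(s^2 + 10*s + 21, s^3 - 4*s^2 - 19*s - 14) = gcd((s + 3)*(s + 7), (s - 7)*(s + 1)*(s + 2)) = 1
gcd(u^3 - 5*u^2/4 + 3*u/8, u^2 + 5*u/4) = u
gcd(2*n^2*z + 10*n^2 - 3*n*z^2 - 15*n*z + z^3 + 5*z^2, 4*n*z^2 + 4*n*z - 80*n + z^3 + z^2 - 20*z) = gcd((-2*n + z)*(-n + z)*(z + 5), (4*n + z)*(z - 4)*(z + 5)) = z + 5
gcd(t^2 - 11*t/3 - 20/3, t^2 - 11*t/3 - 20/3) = t^2 - 11*t/3 - 20/3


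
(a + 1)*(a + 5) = a^2 + 6*a + 5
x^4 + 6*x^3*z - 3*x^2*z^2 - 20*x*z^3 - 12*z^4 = (x - 2*z)*(x + z)^2*(x + 6*z)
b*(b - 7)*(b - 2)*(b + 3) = b^4 - 6*b^3 - 13*b^2 + 42*b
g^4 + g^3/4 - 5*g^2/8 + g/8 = g*(g - 1/2)*(g - 1/4)*(g + 1)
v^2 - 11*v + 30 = (v - 6)*(v - 5)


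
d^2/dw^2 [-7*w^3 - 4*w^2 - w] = -42*w - 8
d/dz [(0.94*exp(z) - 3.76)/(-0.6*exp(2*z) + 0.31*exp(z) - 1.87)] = (0.564*exp(2*z) - 4.512*exp(z) - 0.5922)*exp(z)/(0.36*exp(4*z) - 0.372*exp(3*z) + 2.3401*exp(2*z) - 1.1594*exp(z) + 3.4969)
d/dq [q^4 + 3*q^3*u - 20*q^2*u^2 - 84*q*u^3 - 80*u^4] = 4*q^3 + 9*q^2*u - 40*q*u^2 - 84*u^3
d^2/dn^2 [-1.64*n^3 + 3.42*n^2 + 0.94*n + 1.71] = 6.84 - 9.84*n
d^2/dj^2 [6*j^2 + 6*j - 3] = 12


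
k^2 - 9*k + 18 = (k - 6)*(k - 3)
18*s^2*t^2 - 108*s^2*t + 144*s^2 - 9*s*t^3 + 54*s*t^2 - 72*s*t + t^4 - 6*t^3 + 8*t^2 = (-6*s + t)*(-3*s + t)*(t - 4)*(t - 2)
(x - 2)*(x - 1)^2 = x^3 - 4*x^2 + 5*x - 2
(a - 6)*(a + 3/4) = a^2 - 21*a/4 - 9/2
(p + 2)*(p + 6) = p^2 + 8*p + 12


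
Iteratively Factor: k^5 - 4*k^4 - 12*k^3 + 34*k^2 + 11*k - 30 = (k - 5)*(k^4 + k^3 - 7*k^2 - k + 6) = (k - 5)*(k + 1)*(k^3 - 7*k + 6) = (k - 5)*(k - 1)*(k + 1)*(k^2 + k - 6) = (k - 5)*(k - 2)*(k - 1)*(k + 1)*(k + 3)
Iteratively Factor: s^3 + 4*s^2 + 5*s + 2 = (s + 1)*(s^2 + 3*s + 2) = (s + 1)*(s + 2)*(s + 1)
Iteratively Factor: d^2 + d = (d)*(d + 1)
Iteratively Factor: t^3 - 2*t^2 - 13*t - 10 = (t + 2)*(t^2 - 4*t - 5) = (t + 1)*(t + 2)*(t - 5)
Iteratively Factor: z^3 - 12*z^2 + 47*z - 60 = (z - 5)*(z^2 - 7*z + 12) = (z - 5)*(z - 4)*(z - 3)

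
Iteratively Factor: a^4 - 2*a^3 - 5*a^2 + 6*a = (a)*(a^3 - 2*a^2 - 5*a + 6) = a*(a - 3)*(a^2 + a - 2) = a*(a - 3)*(a + 2)*(a - 1)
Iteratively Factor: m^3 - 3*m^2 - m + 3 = (m - 3)*(m^2 - 1) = (m - 3)*(m + 1)*(m - 1)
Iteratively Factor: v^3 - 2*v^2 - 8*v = (v - 4)*(v^2 + 2*v) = (v - 4)*(v + 2)*(v)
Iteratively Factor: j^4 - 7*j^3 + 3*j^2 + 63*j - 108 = (j + 3)*(j^3 - 10*j^2 + 33*j - 36) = (j - 3)*(j + 3)*(j^2 - 7*j + 12) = (j - 3)^2*(j + 3)*(j - 4)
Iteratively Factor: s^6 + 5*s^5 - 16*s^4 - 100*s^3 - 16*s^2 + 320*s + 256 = (s - 2)*(s^5 + 7*s^4 - 2*s^3 - 104*s^2 - 224*s - 128) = (s - 4)*(s - 2)*(s^4 + 11*s^3 + 42*s^2 + 64*s + 32) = (s - 4)*(s - 2)*(s + 4)*(s^3 + 7*s^2 + 14*s + 8) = (s - 4)*(s - 2)*(s + 1)*(s + 4)*(s^2 + 6*s + 8) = (s - 4)*(s - 2)*(s + 1)*(s + 4)^2*(s + 2)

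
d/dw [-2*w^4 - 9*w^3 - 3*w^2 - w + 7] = -8*w^3 - 27*w^2 - 6*w - 1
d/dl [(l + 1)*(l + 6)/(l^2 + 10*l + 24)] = 3/(l^2 + 8*l + 16)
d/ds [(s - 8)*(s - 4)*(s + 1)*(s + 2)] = 4*s^3 - 27*s^2 - 4*s + 72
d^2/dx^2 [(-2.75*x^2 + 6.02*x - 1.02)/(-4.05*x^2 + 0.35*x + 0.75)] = (-189.68985*x^3 + 150.50205*x^2 - 118.3896*x + 12.70065)/(66.430125*x^6 - 17.222625*x^5 - 35.41725*x^4 + 6.335875*x^3 + 6.55875*x^2 - 0.590625*x - 0.421875)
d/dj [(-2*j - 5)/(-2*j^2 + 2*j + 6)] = (j^2 - j - (2*j - 1)*(2*j + 5)/2 - 3)/(-j^2 + j + 3)^2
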